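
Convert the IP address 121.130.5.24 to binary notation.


121 = 01111001
130 = 10000010
5 = 00000101
24 = 00011000
Binary: 01111001.10000010.00000101.00011000


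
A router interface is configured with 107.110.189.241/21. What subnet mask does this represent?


/21 means 21 network bits, 11 host bits
Binary: 11111111111111111111100000000000
Mask: 255.255.248.0


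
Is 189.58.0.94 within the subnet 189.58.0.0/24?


Subnet network: 189.58.0.0
Test IP AND mask: 189.58.0.0
Yes, 189.58.0.94 is in 189.58.0.0/24


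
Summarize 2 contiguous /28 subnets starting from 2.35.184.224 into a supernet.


Original prefix: /28
Number of subnets: 2 = 2^1
New prefix = 28 - 1 = 27
Supernet: 2.35.184.224/27


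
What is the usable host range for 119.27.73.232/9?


Network: 119.0.0.0
Broadcast: 119.127.255.255
First usable = network + 1
Last usable = broadcast - 1
Range: 119.0.0.1 to 119.127.255.254


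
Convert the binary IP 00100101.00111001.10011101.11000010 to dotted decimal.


00100101 = 37
00111001 = 57
10011101 = 157
11000010 = 194
IP: 37.57.157.194


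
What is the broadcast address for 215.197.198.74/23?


Network: 215.197.198.0/23
Host bits = 9
Set all host bits to 1:
Broadcast: 215.197.199.255


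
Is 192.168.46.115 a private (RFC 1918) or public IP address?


RFC 1918 private ranges:
  10.0.0.0/8 (10.0.0.0 - 10.255.255.255)
  172.16.0.0/12 (172.16.0.0 - 172.31.255.255)
  192.168.0.0/16 (192.168.0.0 - 192.168.255.255)
Private (in 192.168.0.0/16)


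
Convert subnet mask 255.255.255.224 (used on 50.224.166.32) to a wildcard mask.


Subnet mask: 255.255.255.224
Wildcard = 255.255.255.255 - subnet mask
255 - 255 = 0
255 - 255 = 0
255 - 255 = 0
255 - 224 = 31
Wildcard: 0.0.0.31


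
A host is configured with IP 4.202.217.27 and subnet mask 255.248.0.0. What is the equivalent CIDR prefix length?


Binary: 11111111.11111000.00000000.00000000
Count leading 1s
Prefix: /13


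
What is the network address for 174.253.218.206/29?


IP:   10101110.11111101.11011010.11001110
Mask: 11111111.11111111.11111111.11111000
AND operation:
Net:  10101110.11111101.11011010.11001000
Network: 174.253.218.200/29


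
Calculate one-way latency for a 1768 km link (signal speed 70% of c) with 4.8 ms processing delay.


Speed = 0.7 * 3e5 km/s = 210000 km/s
Propagation delay = 1768 / 210000 = 0.0084 s = 8.419 ms
Processing delay = 4.8 ms
Total one-way latency = 13.219 ms


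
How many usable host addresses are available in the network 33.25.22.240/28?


Host bits = 32 - 28 = 4
Total addresses = 2^4 = 16
Usable = total - 2 (network and broadcast)
Usable hosts: 14


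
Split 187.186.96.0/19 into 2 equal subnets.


New prefix = 19 + 1 = 20
Each subnet has 4096 addresses
  187.186.96.0/20
  187.186.112.0/20
Subnets: 187.186.96.0/20, 187.186.112.0/20


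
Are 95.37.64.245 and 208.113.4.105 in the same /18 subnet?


Mask: 255.255.192.0
95.37.64.245 AND mask = 95.37.64.0
208.113.4.105 AND mask = 208.113.0.0
No, different subnets (95.37.64.0 vs 208.113.0.0)


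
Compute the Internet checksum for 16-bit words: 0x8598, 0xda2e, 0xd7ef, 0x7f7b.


Sum all words (with carry folding):
+ 0x8598 = 0x8598
+ 0xda2e = 0x5fc7
+ 0xd7ef = 0x37b7
+ 0x7f7b = 0xb732
One's complement: ~0xb732
Checksum = 0x48cd


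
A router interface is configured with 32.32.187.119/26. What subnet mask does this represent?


/26 means 26 network bits, 6 host bits
Binary: 11111111111111111111111111000000
Mask: 255.255.255.192


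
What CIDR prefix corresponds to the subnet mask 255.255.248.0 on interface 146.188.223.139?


Binary: 11111111.11111111.11111000.00000000
Count leading 1s
Prefix: /21


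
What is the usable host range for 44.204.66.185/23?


Network: 44.204.66.0
Broadcast: 44.204.67.255
First usable = network + 1
Last usable = broadcast - 1
Range: 44.204.66.1 to 44.204.67.254


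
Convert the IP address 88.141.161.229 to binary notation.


88 = 01011000
141 = 10001101
161 = 10100001
229 = 11100101
Binary: 01011000.10001101.10100001.11100101


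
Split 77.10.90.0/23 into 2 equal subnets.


New prefix = 23 + 1 = 24
Each subnet has 256 addresses
  77.10.90.0/24
  77.10.91.0/24
Subnets: 77.10.90.0/24, 77.10.91.0/24


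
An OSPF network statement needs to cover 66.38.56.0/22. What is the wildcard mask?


Subnet mask: 255.255.252.0
Wildcard = 255.255.255.255 - subnet mask
255 - 255 = 0
255 - 255 = 0
255 - 252 = 3
255 - 0 = 255
Wildcard: 0.0.3.255


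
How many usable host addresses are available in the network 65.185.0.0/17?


Host bits = 32 - 17 = 15
Total addresses = 2^15 = 32768
Usable = total - 2 (network and broadcast)
Usable hosts: 32766


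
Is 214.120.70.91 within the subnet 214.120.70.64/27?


Subnet network: 214.120.70.64
Test IP AND mask: 214.120.70.64
Yes, 214.120.70.91 is in 214.120.70.64/27


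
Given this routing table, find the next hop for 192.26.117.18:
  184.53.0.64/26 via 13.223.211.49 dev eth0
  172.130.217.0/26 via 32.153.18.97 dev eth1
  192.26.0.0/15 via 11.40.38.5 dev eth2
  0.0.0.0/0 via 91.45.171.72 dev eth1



Longest prefix match for 192.26.117.18:
  /26 184.53.0.64: no
  /26 172.130.217.0: no
  /15 192.26.0.0: MATCH
  /0 0.0.0.0: MATCH
Selected: next-hop 11.40.38.5 via eth2 (matched /15)


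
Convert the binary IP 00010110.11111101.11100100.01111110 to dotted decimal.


00010110 = 22
11111101 = 253
11100100 = 228
01111110 = 126
IP: 22.253.228.126


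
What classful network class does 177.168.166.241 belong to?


First octet: 177
Binary: 10110001
10xxxxxx -> Class B (128-191)
Class B, default mask 255.255.0.0 (/16)


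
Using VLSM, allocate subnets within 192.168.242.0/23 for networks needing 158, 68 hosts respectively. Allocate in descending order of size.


158 hosts -> /24 (254 usable): 192.168.242.0/24
68 hosts -> /25 (126 usable): 192.168.243.0/25
Allocation: 192.168.242.0/24 (158 hosts, 254 usable); 192.168.243.0/25 (68 hosts, 126 usable)


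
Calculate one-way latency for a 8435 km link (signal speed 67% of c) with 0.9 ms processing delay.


Speed = 0.67 * 3e5 km/s = 201000 km/s
Propagation delay = 8435 / 201000 = 0.042 s = 41.9652 ms
Processing delay = 0.9 ms
Total one-way latency = 42.8652 ms


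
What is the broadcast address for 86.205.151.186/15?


Network: 86.204.0.0/15
Host bits = 17
Set all host bits to 1:
Broadcast: 86.205.255.255


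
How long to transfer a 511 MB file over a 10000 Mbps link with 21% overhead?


Effective throughput = 10000 * (1 - 21/100) = 7900 Mbps
File size in Mb = 511 * 8 = 4088 Mb
Time = 4088 / 7900
Time = 0.5175 seconds


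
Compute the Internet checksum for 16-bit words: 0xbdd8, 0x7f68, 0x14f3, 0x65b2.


Sum all words (with carry folding):
+ 0xbdd8 = 0xbdd8
+ 0x7f68 = 0x3d41
+ 0x14f3 = 0x5234
+ 0x65b2 = 0xb7e6
One's complement: ~0xb7e6
Checksum = 0x4819


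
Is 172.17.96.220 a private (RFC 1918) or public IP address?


RFC 1918 private ranges:
  10.0.0.0/8 (10.0.0.0 - 10.255.255.255)
  172.16.0.0/12 (172.16.0.0 - 172.31.255.255)
  192.168.0.0/16 (192.168.0.0 - 192.168.255.255)
Private (in 172.16.0.0/12)


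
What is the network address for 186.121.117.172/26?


IP:   10111010.01111001.01110101.10101100
Mask: 11111111.11111111.11111111.11000000
AND operation:
Net:  10111010.01111001.01110101.10000000
Network: 186.121.117.128/26


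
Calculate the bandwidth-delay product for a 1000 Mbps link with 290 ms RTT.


BDP = bandwidth * RTT
= 1000 Mbps * 290 ms
= 1000 * 1e6 * 290 / 1000 bits
= 290000000 bits
= 36250000 bytes
= 35400.3906 KB
BDP = 290000000 bits (36250000 bytes)


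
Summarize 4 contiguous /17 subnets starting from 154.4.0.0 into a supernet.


Original prefix: /17
Number of subnets: 4 = 2^2
New prefix = 17 - 2 = 15
Supernet: 154.4.0.0/15


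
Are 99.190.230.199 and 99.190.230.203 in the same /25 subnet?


Mask: 255.255.255.128
99.190.230.199 AND mask = 99.190.230.128
99.190.230.203 AND mask = 99.190.230.128
Yes, same subnet (99.190.230.128)


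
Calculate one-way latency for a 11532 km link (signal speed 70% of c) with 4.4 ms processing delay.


Speed = 0.7 * 3e5 km/s = 210000 km/s
Propagation delay = 11532 / 210000 = 0.0549 s = 54.9143 ms
Processing delay = 4.4 ms
Total one-way latency = 59.3143 ms


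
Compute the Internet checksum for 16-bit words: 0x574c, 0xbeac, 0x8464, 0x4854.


Sum all words (with carry folding):
+ 0x574c = 0x574c
+ 0xbeac = 0x15f9
+ 0x8464 = 0x9a5d
+ 0x4854 = 0xe2b1
One's complement: ~0xe2b1
Checksum = 0x1d4e


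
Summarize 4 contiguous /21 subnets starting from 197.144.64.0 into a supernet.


Original prefix: /21
Number of subnets: 4 = 2^2
New prefix = 21 - 2 = 19
Supernet: 197.144.64.0/19


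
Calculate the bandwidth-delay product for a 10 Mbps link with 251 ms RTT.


BDP = bandwidth * RTT
= 10 Mbps * 251 ms
= 10 * 1e6 * 251 / 1000 bits
= 2510000 bits
= 313750 bytes
= 306.3965 KB
BDP = 2510000 bits (313750 bytes)


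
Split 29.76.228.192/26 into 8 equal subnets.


New prefix = 26 + 3 = 29
Each subnet has 8 addresses
  29.76.228.192/29
  29.76.228.200/29
  29.76.228.208/29
  29.76.228.216/29
  29.76.228.224/29
  29.76.228.232/29
  29.76.228.240/29
  29.76.228.248/29
Subnets: 29.76.228.192/29, 29.76.228.200/29, 29.76.228.208/29, 29.76.228.216/29, 29.76.228.224/29, 29.76.228.232/29, 29.76.228.240/29, 29.76.228.248/29


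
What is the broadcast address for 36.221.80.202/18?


Network: 36.221.64.0/18
Host bits = 14
Set all host bits to 1:
Broadcast: 36.221.127.255


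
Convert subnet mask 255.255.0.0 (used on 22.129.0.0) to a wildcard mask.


Subnet mask: 255.255.0.0
Wildcard = 255.255.255.255 - subnet mask
255 - 255 = 0
255 - 255 = 0
255 - 0 = 255
255 - 0 = 255
Wildcard: 0.0.255.255


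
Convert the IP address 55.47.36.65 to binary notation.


55 = 00110111
47 = 00101111
36 = 00100100
65 = 01000001
Binary: 00110111.00101111.00100100.01000001


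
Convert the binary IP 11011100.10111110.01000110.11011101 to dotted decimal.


11011100 = 220
10111110 = 190
01000110 = 70
11011101 = 221
IP: 220.190.70.221


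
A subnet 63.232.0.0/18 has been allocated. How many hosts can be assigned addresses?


Host bits = 32 - 18 = 14
Total addresses = 2^14 = 16384
Usable = total - 2 (network and broadcast)
Usable hosts: 16382


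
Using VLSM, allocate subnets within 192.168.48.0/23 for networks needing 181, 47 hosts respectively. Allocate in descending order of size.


181 hosts -> /24 (254 usable): 192.168.48.0/24
47 hosts -> /26 (62 usable): 192.168.49.0/26
Allocation: 192.168.48.0/24 (181 hosts, 254 usable); 192.168.49.0/26 (47 hosts, 62 usable)


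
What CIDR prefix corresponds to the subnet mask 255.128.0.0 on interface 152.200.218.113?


Binary: 11111111.10000000.00000000.00000000
Count leading 1s
Prefix: /9


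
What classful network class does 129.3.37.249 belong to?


First octet: 129
Binary: 10000001
10xxxxxx -> Class B (128-191)
Class B, default mask 255.255.0.0 (/16)


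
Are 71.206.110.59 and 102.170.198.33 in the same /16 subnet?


Mask: 255.255.0.0
71.206.110.59 AND mask = 71.206.0.0
102.170.198.33 AND mask = 102.170.0.0
No, different subnets (71.206.0.0 vs 102.170.0.0)


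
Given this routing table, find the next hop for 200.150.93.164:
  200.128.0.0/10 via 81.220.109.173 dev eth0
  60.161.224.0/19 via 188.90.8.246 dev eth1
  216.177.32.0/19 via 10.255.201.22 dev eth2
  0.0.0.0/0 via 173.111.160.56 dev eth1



Longest prefix match for 200.150.93.164:
  /10 200.128.0.0: MATCH
  /19 60.161.224.0: no
  /19 216.177.32.0: no
  /0 0.0.0.0: MATCH
Selected: next-hop 81.220.109.173 via eth0 (matched /10)


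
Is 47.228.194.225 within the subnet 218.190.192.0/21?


Subnet network: 218.190.192.0
Test IP AND mask: 47.228.192.0
No, 47.228.194.225 is not in 218.190.192.0/21


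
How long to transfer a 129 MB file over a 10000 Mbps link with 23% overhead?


Effective throughput = 10000 * (1 - 23/100) = 7700 Mbps
File size in Mb = 129 * 8 = 1032 Mb
Time = 1032 / 7700
Time = 0.134 seconds


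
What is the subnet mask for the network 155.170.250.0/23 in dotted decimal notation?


/23 means 23 network bits, 9 host bits
Binary: 11111111111111111111111000000000
Mask: 255.255.254.0


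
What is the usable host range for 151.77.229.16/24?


Network: 151.77.229.0
Broadcast: 151.77.229.255
First usable = network + 1
Last usable = broadcast - 1
Range: 151.77.229.1 to 151.77.229.254


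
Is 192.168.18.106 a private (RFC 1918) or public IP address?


RFC 1918 private ranges:
  10.0.0.0/8 (10.0.0.0 - 10.255.255.255)
  172.16.0.0/12 (172.16.0.0 - 172.31.255.255)
  192.168.0.0/16 (192.168.0.0 - 192.168.255.255)
Private (in 192.168.0.0/16)


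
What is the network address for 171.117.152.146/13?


IP:   10101011.01110101.10011000.10010010
Mask: 11111111.11111000.00000000.00000000
AND operation:
Net:  10101011.01110000.00000000.00000000
Network: 171.112.0.0/13


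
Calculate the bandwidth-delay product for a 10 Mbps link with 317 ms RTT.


BDP = bandwidth * RTT
= 10 Mbps * 317 ms
= 10 * 1e6 * 317 / 1000 bits
= 3170000 bits
= 396250 bytes
= 386.9629 KB
BDP = 3170000 bits (396250 bytes)


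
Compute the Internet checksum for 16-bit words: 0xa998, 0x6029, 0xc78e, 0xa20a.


Sum all words (with carry folding):
+ 0xa998 = 0xa998
+ 0x6029 = 0x09c2
+ 0xc78e = 0xd150
+ 0xa20a = 0x735b
One's complement: ~0x735b
Checksum = 0x8ca4


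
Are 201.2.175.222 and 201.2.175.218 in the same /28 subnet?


Mask: 255.255.255.240
201.2.175.222 AND mask = 201.2.175.208
201.2.175.218 AND mask = 201.2.175.208
Yes, same subnet (201.2.175.208)


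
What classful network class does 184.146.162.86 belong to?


First octet: 184
Binary: 10111000
10xxxxxx -> Class B (128-191)
Class B, default mask 255.255.0.0 (/16)


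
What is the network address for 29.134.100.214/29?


IP:   00011101.10000110.01100100.11010110
Mask: 11111111.11111111.11111111.11111000
AND operation:
Net:  00011101.10000110.01100100.11010000
Network: 29.134.100.208/29


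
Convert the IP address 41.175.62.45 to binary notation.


41 = 00101001
175 = 10101111
62 = 00111110
45 = 00101101
Binary: 00101001.10101111.00111110.00101101


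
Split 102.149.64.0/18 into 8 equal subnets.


New prefix = 18 + 3 = 21
Each subnet has 2048 addresses
  102.149.64.0/21
  102.149.72.0/21
  102.149.80.0/21
  102.149.88.0/21
  102.149.96.0/21
  102.149.104.0/21
  102.149.112.0/21
  102.149.120.0/21
Subnets: 102.149.64.0/21, 102.149.72.0/21, 102.149.80.0/21, 102.149.88.0/21, 102.149.96.0/21, 102.149.104.0/21, 102.149.112.0/21, 102.149.120.0/21


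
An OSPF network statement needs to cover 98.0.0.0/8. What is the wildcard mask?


Subnet mask: 255.0.0.0
Wildcard = 255.255.255.255 - subnet mask
255 - 255 = 0
255 - 0 = 255
255 - 0 = 255
255 - 0 = 255
Wildcard: 0.255.255.255


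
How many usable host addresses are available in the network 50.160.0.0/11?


Host bits = 32 - 11 = 21
Total addresses = 2^21 = 2097152
Usable = total - 2 (network and broadcast)
Usable hosts: 2097150


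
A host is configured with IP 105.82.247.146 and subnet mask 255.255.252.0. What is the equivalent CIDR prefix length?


Binary: 11111111.11111111.11111100.00000000
Count leading 1s
Prefix: /22


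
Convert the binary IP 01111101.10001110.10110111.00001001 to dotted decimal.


01111101 = 125
10001110 = 142
10110111 = 183
00001001 = 9
IP: 125.142.183.9


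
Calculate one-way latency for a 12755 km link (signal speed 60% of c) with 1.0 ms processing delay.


Speed = 0.6 * 3e5 km/s = 180000 km/s
Propagation delay = 12755 / 180000 = 0.0709 s = 70.8611 ms
Processing delay = 1.0 ms
Total one-way latency = 71.8611 ms


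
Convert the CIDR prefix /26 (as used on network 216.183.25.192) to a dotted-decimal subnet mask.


/26 means 26 network bits, 6 host bits
Binary: 11111111111111111111111111000000
Mask: 255.255.255.192


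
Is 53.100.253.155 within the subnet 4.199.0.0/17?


Subnet network: 4.199.0.0
Test IP AND mask: 53.100.128.0
No, 53.100.253.155 is not in 4.199.0.0/17


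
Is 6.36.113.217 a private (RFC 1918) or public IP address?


RFC 1918 private ranges:
  10.0.0.0/8 (10.0.0.0 - 10.255.255.255)
  172.16.0.0/12 (172.16.0.0 - 172.31.255.255)
  192.168.0.0/16 (192.168.0.0 - 192.168.255.255)
Public (not in any RFC 1918 range)


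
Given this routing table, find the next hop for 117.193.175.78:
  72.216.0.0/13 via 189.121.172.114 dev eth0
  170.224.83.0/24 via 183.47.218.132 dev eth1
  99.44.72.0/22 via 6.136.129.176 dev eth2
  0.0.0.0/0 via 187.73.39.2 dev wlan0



Longest prefix match for 117.193.175.78:
  /13 72.216.0.0: no
  /24 170.224.83.0: no
  /22 99.44.72.0: no
  /0 0.0.0.0: MATCH
Selected: next-hop 187.73.39.2 via wlan0 (matched /0)


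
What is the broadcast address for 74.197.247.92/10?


Network: 74.192.0.0/10
Host bits = 22
Set all host bits to 1:
Broadcast: 74.255.255.255


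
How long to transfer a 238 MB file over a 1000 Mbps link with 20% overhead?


Effective throughput = 1000 * (1 - 20/100) = 800 Mbps
File size in Mb = 238 * 8 = 1904 Mb
Time = 1904 / 800
Time = 2.38 seconds


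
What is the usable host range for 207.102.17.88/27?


Network: 207.102.17.64
Broadcast: 207.102.17.95
First usable = network + 1
Last usable = broadcast - 1
Range: 207.102.17.65 to 207.102.17.94


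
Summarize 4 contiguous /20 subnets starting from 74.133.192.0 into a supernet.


Original prefix: /20
Number of subnets: 4 = 2^2
New prefix = 20 - 2 = 18
Supernet: 74.133.192.0/18


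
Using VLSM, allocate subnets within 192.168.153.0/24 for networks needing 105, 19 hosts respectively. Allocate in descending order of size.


105 hosts -> /25 (126 usable): 192.168.153.0/25
19 hosts -> /27 (30 usable): 192.168.153.128/27
Allocation: 192.168.153.0/25 (105 hosts, 126 usable); 192.168.153.128/27 (19 hosts, 30 usable)


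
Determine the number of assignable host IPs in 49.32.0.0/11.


Host bits = 32 - 11 = 21
Total addresses = 2^21 = 2097152
Usable = total - 2 (network and broadcast)
Usable hosts: 2097150


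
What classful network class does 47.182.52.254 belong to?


First octet: 47
Binary: 00101111
0xxxxxxx -> Class A (1-126)
Class A, default mask 255.0.0.0 (/8)


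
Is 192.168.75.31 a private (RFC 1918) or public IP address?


RFC 1918 private ranges:
  10.0.0.0/8 (10.0.0.0 - 10.255.255.255)
  172.16.0.0/12 (172.16.0.0 - 172.31.255.255)
  192.168.0.0/16 (192.168.0.0 - 192.168.255.255)
Private (in 192.168.0.0/16)


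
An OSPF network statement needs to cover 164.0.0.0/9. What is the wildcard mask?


Subnet mask: 255.128.0.0
Wildcard = 255.255.255.255 - subnet mask
255 - 255 = 0
255 - 128 = 127
255 - 0 = 255
255 - 0 = 255
Wildcard: 0.127.255.255


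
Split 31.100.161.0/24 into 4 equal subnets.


New prefix = 24 + 2 = 26
Each subnet has 64 addresses
  31.100.161.0/26
  31.100.161.64/26
  31.100.161.128/26
  31.100.161.192/26
Subnets: 31.100.161.0/26, 31.100.161.64/26, 31.100.161.128/26, 31.100.161.192/26


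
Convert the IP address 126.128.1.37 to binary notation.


126 = 01111110
128 = 10000000
1 = 00000001
37 = 00100101
Binary: 01111110.10000000.00000001.00100101


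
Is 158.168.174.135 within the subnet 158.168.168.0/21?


Subnet network: 158.168.168.0
Test IP AND mask: 158.168.168.0
Yes, 158.168.174.135 is in 158.168.168.0/21


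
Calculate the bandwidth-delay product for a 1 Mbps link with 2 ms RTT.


BDP = bandwidth * RTT
= 1 Mbps * 2 ms
= 1 * 1e6 * 2 / 1000 bits
= 2000 bits
= 250 bytes
BDP = 2000 bits (250 bytes)


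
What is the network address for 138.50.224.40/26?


IP:   10001010.00110010.11100000.00101000
Mask: 11111111.11111111.11111111.11000000
AND operation:
Net:  10001010.00110010.11100000.00000000
Network: 138.50.224.0/26


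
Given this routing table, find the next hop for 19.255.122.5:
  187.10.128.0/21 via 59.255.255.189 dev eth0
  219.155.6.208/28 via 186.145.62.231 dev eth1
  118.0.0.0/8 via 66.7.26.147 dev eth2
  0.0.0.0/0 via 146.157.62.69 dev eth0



Longest prefix match for 19.255.122.5:
  /21 187.10.128.0: no
  /28 219.155.6.208: no
  /8 118.0.0.0: no
  /0 0.0.0.0: MATCH
Selected: next-hop 146.157.62.69 via eth0 (matched /0)


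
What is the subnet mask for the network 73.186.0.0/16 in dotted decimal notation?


/16 means 16 network bits, 16 host bits
Binary: 11111111111111110000000000000000
Mask: 255.255.0.0


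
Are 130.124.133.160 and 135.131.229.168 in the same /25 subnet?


Mask: 255.255.255.128
130.124.133.160 AND mask = 130.124.133.128
135.131.229.168 AND mask = 135.131.229.128
No, different subnets (130.124.133.128 vs 135.131.229.128)


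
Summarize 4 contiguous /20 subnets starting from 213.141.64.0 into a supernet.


Original prefix: /20
Number of subnets: 4 = 2^2
New prefix = 20 - 2 = 18
Supernet: 213.141.64.0/18


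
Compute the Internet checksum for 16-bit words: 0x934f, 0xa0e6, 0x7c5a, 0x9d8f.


Sum all words (with carry folding):
+ 0x934f = 0x934f
+ 0xa0e6 = 0x3436
+ 0x7c5a = 0xb090
+ 0x9d8f = 0x4e20
One's complement: ~0x4e20
Checksum = 0xb1df


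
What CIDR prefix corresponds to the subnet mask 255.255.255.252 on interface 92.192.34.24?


Binary: 11111111.11111111.11111111.11111100
Count leading 1s
Prefix: /30


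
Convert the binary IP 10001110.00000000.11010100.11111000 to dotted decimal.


10001110 = 142
00000000 = 0
11010100 = 212
11111000 = 248
IP: 142.0.212.248


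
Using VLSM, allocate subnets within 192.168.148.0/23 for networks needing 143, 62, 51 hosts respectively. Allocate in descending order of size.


143 hosts -> /24 (254 usable): 192.168.148.0/24
62 hosts -> /26 (62 usable): 192.168.149.0/26
51 hosts -> /26 (62 usable): 192.168.149.64/26
Allocation: 192.168.148.0/24 (143 hosts, 254 usable); 192.168.149.0/26 (62 hosts, 62 usable); 192.168.149.64/26 (51 hosts, 62 usable)


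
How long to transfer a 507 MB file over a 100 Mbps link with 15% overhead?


Effective throughput = 100 * (1 - 15/100) = 85 Mbps
File size in Mb = 507 * 8 = 4056 Mb
Time = 4056 / 85
Time = 47.7176 seconds


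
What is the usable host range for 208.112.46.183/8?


Network: 208.0.0.0
Broadcast: 208.255.255.255
First usable = network + 1
Last usable = broadcast - 1
Range: 208.0.0.1 to 208.255.255.254


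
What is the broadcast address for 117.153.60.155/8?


Network: 117.0.0.0/8
Host bits = 24
Set all host bits to 1:
Broadcast: 117.255.255.255


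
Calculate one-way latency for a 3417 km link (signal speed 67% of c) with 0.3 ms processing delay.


Speed = 0.67 * 3e5 km/s = 201000 km/s
Propagation delay = 3417 / 201000 = 0.017 s = 17 ms
Processing delay = 0.3 ms
Total one-way latency = 17.3 ms


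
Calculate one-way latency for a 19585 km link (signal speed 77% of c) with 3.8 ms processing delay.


Speed = 0.77 * 3e5 km/s = 231000 km/s
Propagation delay = 19585 / 231000 = 0.0848 s = 84.7835 ms
Processing delay = 3.8 ms
Total one-way latency = 88.5835 ms


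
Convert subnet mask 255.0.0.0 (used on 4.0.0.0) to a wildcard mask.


Subnet mask: 255.0.0.0
Wildcard = 255.255.255.255 - subnet mask
255 - 255 = 0
255 - 0 = 255
255 - 0 = 255
255 - 0 = 255
Wildcard: 0.255.255.255


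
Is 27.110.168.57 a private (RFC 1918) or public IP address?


RFC 1918 private ranges:
  10.0.0.0/8 (10.0.0.0 - 10.255.255.255)
  172.16.0.0/12 (172.16.0.0 - 172.31.255.255)
  192.168.0.0/16 (192.168.0.0 - 192.168.255.255)
Public (not in any RFC 1918 range)


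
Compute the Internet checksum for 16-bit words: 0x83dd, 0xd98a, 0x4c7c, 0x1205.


Sum all words (with carry folding):
+ 0x83dd = 0x83dd
+ 0xd98a = 0x5d68
+ 0x4c7c = 0xa9e4
+ 0x1205 = 0xbbe9
One's complement: ~0xbbe9
Checksum = 0x4416


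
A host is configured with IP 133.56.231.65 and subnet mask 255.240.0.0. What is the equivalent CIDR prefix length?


Binary: 11111111.11110000.00000000.00000000
Count leading 1s
Prefix: /12


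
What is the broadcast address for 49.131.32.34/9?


Network: 49.128.0.0/9
Host bits = 23
Set all host bits to 1:
Broadcast: 49.255.255.255


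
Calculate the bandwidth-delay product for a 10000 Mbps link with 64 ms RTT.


BDP = bandwidth * RTT
= 10000 Mbps * 64 ms
= 10000 * 1e6 * 64 / 1000 bits
= 640000000 bits
= 80000000 bytes
= 78125 KB
BDP = 640000000 bits (80000000 bytes)


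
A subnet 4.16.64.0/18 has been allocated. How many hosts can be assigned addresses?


Host bits = 32 - 18 = 14
Total addresses = 2^14 = 16384
Usable = total - 2 (network and broadcast)
Usable hosts: 16382


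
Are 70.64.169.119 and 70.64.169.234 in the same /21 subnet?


Mask: 255.255.248.0
70.64.169.119 AND mask = 70.64.168.0
70.64.169.234 AND mask = 70.64.168.0
Yes, same subnet (70.64.168.0)


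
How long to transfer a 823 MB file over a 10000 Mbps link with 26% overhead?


Effective throughput = 10000 * (1 - 26/100) = 7400 Mbps
File size in Mb = 823 * 8 = 6584 Mb
Time = 6584 / 7400
Time = 0.8897 seconds


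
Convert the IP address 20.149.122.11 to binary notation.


20 = 00010100
149 = 10010101
122 = 01111010
11 = 00001011
Binary: 00010100.10010101.01111010.00001011


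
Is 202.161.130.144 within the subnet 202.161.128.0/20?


Subnet network: 202.161.128.0
Test IP AND mask: 202.161.128.0
Yes, 202.161.130.144 is in 202.161.128.0/20


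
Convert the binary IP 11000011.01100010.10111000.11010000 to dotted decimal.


11000011 = 195
01100010 = 98
10111000 = 184
11010000 = 208
IP: 195.98.184.208


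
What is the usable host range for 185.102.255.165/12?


Network: 185.96.0.0
Broadcast: 185.111.255.255
First usable = network + 1
Last usable = broadcast - 1
Range: 185.96.0.1 to 185.111.255.254


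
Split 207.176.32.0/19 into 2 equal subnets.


New prefix = 19 + 1 = 20
Each subnet has 4096 addresses
  207.176.32.0/20
  207.176.48.0/20
Subnets: 207.176.32.0/20, 207.176.48.0/20


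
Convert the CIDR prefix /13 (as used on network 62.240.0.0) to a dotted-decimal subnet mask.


/13 means 13 network bits, 19 host bits
Binary: 11111111111110000000000000000000
Mask: 255.248.0.0


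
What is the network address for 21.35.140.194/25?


IP:   00010101.00100011.10001100.11000010
Mask: 11111111.11111111.11111111.10000000
AND operation:
Net:  00010101.00100011.10001100.10000000
Network: 21.35.140.128/25


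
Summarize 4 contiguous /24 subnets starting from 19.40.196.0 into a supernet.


Original prefix: /24
Number of subnets: 4 = 2^2
New prefix = 24 - 2 = 22
Supernet: 19.40.196.0/22


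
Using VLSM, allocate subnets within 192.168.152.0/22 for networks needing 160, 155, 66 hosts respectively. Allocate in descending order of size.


160 hosts -> /24 (254 usable): 192.168.152.0/24
155 hosts -> /24 (254 usable): 192.168.153.0/24
66 hosts -> /25 (126 usable): 192.168.154.0/25
Allocation: 192.168.152.0/24 (160 hosts, 254 usable); 192.168.153.0/24 (155 hosts, 254 usable); 192.168.154.0/25 (66 hosts, 126 usable)


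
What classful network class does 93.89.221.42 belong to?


First octet: 93
Binary: 01011101
0xxxxxxx -> Class A (1-126)
Class A, default mask 255.0.0.0 (/8)


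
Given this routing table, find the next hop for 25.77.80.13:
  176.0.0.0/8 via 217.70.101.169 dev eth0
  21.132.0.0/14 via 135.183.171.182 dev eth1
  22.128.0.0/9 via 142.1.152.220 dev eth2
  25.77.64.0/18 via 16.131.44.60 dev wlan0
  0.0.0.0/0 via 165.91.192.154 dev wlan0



Longest prefix match for 25.77.80.13:
  /8 176.0.0.0: no
  /14 21.132.0.0: no
  /9 22.128.0.0: no
  /18 25.77.64.0: MATCH
  /0 0.0.0.0: MATCH
Selected: next-hop 16.131.44.60 via wlan0 (matched /18)


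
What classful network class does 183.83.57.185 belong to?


First octet: 183
Binary: 10110111
10xxxxxx -> Class B (128-191)
Class B, default mask 255.255.0.0 (/16)


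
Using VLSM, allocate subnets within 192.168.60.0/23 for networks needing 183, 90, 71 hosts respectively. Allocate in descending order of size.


183 hosts -> /24 (254 usable): 192.168.60.0/24
90 hosts -> /25 (126 usable): 192.168.61.0/25
71 hosts -> /25 (126 usable): 192.168.61.128/25
Allocation: 192.168.60.0/24 (183 hosts, 254 usable); 192.168.61.0/25 (90 hosts, 126 usable); 192.168.61.128/25 (71 hosts, 126 usable)


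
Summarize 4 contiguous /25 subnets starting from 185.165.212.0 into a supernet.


Original prefix: /25
Number of subnets: 4 = 2^2
New prefix = 25 - 2 = 23
Supernet: 185.165.212.0/23


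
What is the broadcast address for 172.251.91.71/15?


Network: 172.250.0.0/15
Host bits = 17
Set all host bits to 1:
Broadcast: 172.251.255.255


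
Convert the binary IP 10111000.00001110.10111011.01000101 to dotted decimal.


10111000 = 184
00001110 = 14
10111011 = 187
01000101 = 69
IP: 184.14.187.69


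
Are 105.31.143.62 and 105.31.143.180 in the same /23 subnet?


Mask: 255.255.254.0
105.31.143.62 AND mask = 105.31.142.0
105.31.143.180 AND mask = 105.31.142.0
Yes, same subnet (105.31.142.0)


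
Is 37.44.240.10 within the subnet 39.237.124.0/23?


Subnet network: 39.237.124.0
Test IP AND mask: 37.44.240.0
No, 37.44.240.10 is not in 39.237.124.0/23


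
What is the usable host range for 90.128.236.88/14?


Network: 90.128.0.0
Broadcast: 90.131.255.255
First usable = network + 1
Last usable = broadcast - 1
Range: 90.128.0.1 to 90.131.255.254


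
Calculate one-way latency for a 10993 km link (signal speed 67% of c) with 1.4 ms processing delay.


Speed = 0.67 * 3e5 km/s = 201000 km/s
Propagation delay = 10993 / 201000 = 0.0547 s = 54.6915 ms
Processing delay = 1.4 ms
Total one-way latency = 56.0915 ms


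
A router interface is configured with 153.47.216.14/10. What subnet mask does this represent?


/10 means 10 network bits, 22 host bits
Binary: 11111111110000000000000000000000
Mask: 255.192.0.0


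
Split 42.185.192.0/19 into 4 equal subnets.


New prefix = 19 + 2 = 21
Each subnet has 2048 addresses
  42.185.192.0/21
  42.185.200.0/21
  42.185.208.0/21
  42.185.216.0/21
Subnets: 42.185.192.0/21, 42.185.200.0/21, 42.185.208.0/21, 42.185.216.0/21


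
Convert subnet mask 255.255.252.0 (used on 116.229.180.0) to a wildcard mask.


Subnet mask: 255.255.252.0
Wildcard = 255.255.255.255 - subnet mask
255 - 255 = 0
255 - 255 = 0
255 - 252 = 3
255 - 0 = 255
Wildcard: 0.0.3.255


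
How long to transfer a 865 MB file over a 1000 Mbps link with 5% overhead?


Effective throughput = 1000 * (1 - 5/100) = 950 Mbps
File size in Mb = 865 * 8 = 6920 Mb
Time = 6920 / 950
Time = 7.2842 seconds


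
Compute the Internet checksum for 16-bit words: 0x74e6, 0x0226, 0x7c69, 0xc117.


Sum all words (with carry folding):
+ 0x74e6 = 0x74e6
+ 0x0226 = 0x770c
+ 0x7c69 = 0xf375
+ 0xc117 = 0xb48d
One's complement: ~0xb48d
Checksum = 0x4b72


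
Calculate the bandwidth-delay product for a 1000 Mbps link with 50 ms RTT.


BDP = bandwidth * RTT
= 1000 Mbps * 50 ms
= 1000 * 1e6 * 50 / 1000 bits
= 50000000 bits
= 6250000 bytes
= 6103.5156 KB
BDP = 50000000 bits (6250000 bytes)


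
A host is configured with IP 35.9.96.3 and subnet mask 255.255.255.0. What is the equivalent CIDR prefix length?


Binary: 11111111.11111111.11111111.00000000
Count leading 1s
Prefix: /24


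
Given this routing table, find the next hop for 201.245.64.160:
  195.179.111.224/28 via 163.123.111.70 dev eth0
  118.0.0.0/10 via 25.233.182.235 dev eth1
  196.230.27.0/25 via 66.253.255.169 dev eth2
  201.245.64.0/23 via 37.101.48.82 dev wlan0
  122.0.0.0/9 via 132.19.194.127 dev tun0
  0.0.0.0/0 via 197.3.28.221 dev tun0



Longest prefix match for 201.245.64.160:
  /28 195.179.111.224: no
  /10 118.0.0.0: no
  /25 196.230.27.0: no
  /23 201.245.64.0: MATCH
  /9 122.0.0.0: no
  /0 0.0.0.0: MATCH
Selected: next-hop 37.101.48.82 via wlan0 (matched /23)


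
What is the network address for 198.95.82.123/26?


IP:   11000110.01011111.01010010.01111011
Mask: 11111111.11111111.11111111.11000000
AND operation:
Net:  11000110.01011111.01010010.01000000
Network: 198.95.82.64/26


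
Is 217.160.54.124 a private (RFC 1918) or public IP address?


RFC 1918 private ranges:
  10.0.0.0/8 (10.0.0.0 - 10.255.255.255)
  172.16.0.0/12 (172.16.0.0 - 172.31.255.255)
  192.168.0.0/16 (192.168.0.0 - 192.168.255.255)
Public (not in any RFC 1918 range)


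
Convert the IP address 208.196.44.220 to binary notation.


208 = 11010000
196 = 11000100
44 = 00101100
220 = 11011100
Binary: 11010000.11000100.00101100.11011100


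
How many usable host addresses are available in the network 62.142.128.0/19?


Host bits = 32 - 19 = 13
Total addresses = 2^13 = 8192
Usable = total - 2 (network and broadcast)
Usable hosts: 8190


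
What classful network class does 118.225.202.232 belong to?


First octet: 118
Binary: 01110110
0xxxxxxx -> Class A (1-126)
Class A, default mask 255.0.0.0 (/8)


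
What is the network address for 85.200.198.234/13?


IP:   01010101.11001000.11000110.11101010
Mask: 11111111.11111000.00000000.00000000
AND operation:
Net:  01010101.11001000.00000000.00000000
Network: 85.200.0.0/13


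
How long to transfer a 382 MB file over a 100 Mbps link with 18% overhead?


Effective throughput = 100 * (1 - 18/100) = 82 Mbps
File size in Mb = 382 * 8 = 3056 Mb
Time = 3056 / 82
Time = 37.2683 seconds


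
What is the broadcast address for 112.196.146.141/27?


Network: 112.196.146.128/27
Host bits = 5
Set all host bits to 1:
Broadcast: 112.196.146.159


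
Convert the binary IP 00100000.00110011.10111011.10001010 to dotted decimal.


00100000 = 32
00110011 = 51
10111011 = 187
10001010 = 138
IP: 32.51.187.138


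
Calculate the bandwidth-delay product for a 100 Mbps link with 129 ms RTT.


BDP = bandwidth * RTT
= 100 Mbps * 129 ms
= 100 * 1e6 * 129 / 1000 bits
= 12900000 bits
= 1612500 bytes
= 1574.707 KB
BDP = 12900000 bits (1612500 bytes)


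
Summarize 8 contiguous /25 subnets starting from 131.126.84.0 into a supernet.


Original prefix: /25
Number of subnets: 8 = 2^3
New prefix = 25 - 3 = 22
Supernet: 131.126.84.0/22


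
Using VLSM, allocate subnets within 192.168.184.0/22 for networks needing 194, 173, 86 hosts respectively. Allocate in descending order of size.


194 hosts -> /24 (254 usable): 192.168.184.0/24
173 hosts -> /24 (254 usable): 192.168.185.0/24
86 hosts -> /25 (126 usable): 192.168.186.0/25
Allocation: 192.168.184.0/24 (194 hosts, 254 usable); 192.168.185.0/24 (173 hosts, 254 usable); 192.168.186.0/25 (86 hosts, 126 usable)


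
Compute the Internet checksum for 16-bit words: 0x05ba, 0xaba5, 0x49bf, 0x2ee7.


Sum all words (with carry folding):
+ 0x05ba = 0x05ba
+ 0xaba5 = 0xb15f
+ 0x49bf = 0xfb1e
+ 0x2ee7 = 0x2a06
One's complement: ~0x2a06
Checksum = 0xd5f9


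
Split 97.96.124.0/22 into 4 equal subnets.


New prefix = 22 + 2 = 24
Each subnet has 256 addresses
  97.96.124.0/24
  97.96.125.0/24
  97.96.126.0/24
  97.96.127.0/24
Subnets: 97.96.124.0/24, 97.96.125.0/24, 97.96.126.0/24, 97.96.127.0/24


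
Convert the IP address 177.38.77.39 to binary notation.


177 = 10110001
38 = 00100110
77 = 01001101
39 = 00100111
Binary: 10110001.00100110.01001101.00100111


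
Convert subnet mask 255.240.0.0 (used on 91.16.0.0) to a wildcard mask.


Subnet mask: 255.240.0.0
Wildcard = 255.255.255.255 - subnet mask
255 - 255 = 0
255 - 240 = 15
255 - 0 = 255
255 - 0 = 255
Wildcard: 0.15.255.255


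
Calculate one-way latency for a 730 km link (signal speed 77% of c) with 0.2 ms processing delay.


Speed = 0.77 * 3e5 km/s = 231000 km/s
Propagation delay = 730 / 231000 = 0.0032 s = 3.1602 ms
Processing delay = 0.2 ms
Total one-way latency = 3.3602 ms


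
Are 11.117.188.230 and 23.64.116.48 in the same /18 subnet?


Mask: 255.255.192.0
11.117.188.230 AND mask = 11.117.128.0
23.64.116.48 AND mask = 23.64.64.0
No, different subnets (11.117.128.0 vs 23.64.64.0)


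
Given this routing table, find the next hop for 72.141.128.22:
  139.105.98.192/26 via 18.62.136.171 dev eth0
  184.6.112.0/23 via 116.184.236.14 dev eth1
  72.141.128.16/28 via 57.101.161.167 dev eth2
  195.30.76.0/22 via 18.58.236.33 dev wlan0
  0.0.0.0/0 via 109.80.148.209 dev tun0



Longest prefix match for 72.141.128.22:
  /26 139.105.98.192: no
  /23 184.6.112.0: no
  /28 72.141.128.16: MATCH
  /22 195.30.76.0: no
  /0 0.0.0.0: MATCH
Selected: next-hop 57.101.161.167 via eth2 (matched /28)


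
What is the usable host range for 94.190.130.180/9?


Network: 94.128.0.0
Broadcast: 94.255.255.255
First usable = network + 1
Last usable = broadcast - 1
Range: 94.128.0.1 to 94.255.255.254


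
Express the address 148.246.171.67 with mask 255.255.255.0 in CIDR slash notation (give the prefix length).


Binary: 11111111.11111111.11111111.00000000
Count leading 1s
Prefix: /24


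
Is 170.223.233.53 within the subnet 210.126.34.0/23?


Subnet network: 210.126.34.0
Test IP AND mask: 170.223.232.0
No, 170.223.233.53 is not in 210.126.34.0/23


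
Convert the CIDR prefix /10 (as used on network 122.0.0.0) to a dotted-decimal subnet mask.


/10 means 10 network bits, 22 host bits
Binary: 11111111110000000000000000000000
Mask: 255.192.0.0


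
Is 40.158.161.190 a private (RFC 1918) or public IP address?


RFC 1918 private ranges:
  10.0.0.0/8 (10.0.0.0 - 10.255.255.255)
  172.16.0.0/12 (172.16.0.0 - 172.31.255.255)
  192.168.0.0/16 (192.168.0.0 - 192.168.255.255)
Public (not in any RFC 1918 range)


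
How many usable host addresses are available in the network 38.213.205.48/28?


Host bits = 32 - 28 = 4
Total addresses = 2^4 = 16
Usable = total - 2 (network and broadcast)
Usable hosts: 14


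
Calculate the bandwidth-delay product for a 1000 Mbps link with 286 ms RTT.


BDP = bandwidth * RTT
= 1000 Mbps * 286 ms
= 1000 * 1e6 * 286 / 1000 bits
= 286000000 bits
= 35750000 bytes
= 34912.1094 KB
BDP = 286000000 bits (35750000 bytes)


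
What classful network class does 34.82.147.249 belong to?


First octet: 34
Binary: 00100010
0xxxxxxx -> Class A (1-126)
Class A, default mask 255.0.0.0 (/8)


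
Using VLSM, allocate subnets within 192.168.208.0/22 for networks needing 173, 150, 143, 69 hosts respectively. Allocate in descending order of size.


173 hosts -> /24 (254 usable): 192.168.208.0/24
150 hosts -> /24 (254 usable): 192.168.209.0/24
143 hosts -> /24 (254 usable): 192.168.210.0/24
69 hosts -> /25 (126 usable): 192.168.211.0/25
Allocation: 192.168.208.0/24 (173 hosts, 254 usable); 192.168.209.0/24 (150 hosts, 254 usable); 192.168.210.0/24 (143 hosts, 254 usable); 192.168.211.0/25 (69 hosts, 126 usable)


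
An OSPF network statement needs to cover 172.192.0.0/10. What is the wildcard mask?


Subnet mask: 255.192.0.0
Wildcard = 255.255.255.255 - subnet mask
255 - 255 = 0
255 - 192 = 63
255 - 0 = 255
255 - 0 = 255
Wildcard: 0.63.255.255


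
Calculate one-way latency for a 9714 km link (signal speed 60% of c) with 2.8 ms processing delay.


Speed = 0.6 * 3e5 km/s = 180000 km/s
Propagation delay = 9714 / 180000 = 0.054 s = 53.9667 ms
Processing delay = 2.8 ms
Total one-way latency = 56.7667 ms


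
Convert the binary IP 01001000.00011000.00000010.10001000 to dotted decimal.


01001000 = 72
00011000 = 24
00000010 = 2
10001000 = 136
IP: 72.24.2.136


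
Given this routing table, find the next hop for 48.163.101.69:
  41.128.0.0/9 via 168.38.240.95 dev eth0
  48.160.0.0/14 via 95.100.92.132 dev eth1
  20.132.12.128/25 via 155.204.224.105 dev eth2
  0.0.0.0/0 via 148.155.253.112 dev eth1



Longest prefix match for 48.163.101.69:
  /9 41.128.0.0: no
  /14 48.160.0.0: MATCH
  /25 20.132.12.128: no
  /0 0.0.0.0: MATCH
Selected: next-hop 95.100.92.132 via eth1 (matched /14)


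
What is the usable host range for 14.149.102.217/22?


Network: 14.149.100.0
Broadcast: 14.149.103.255
First usable = network + 1
Last usable = broadcast - 1
Range: 14.149.100.1 to 14.149.103.254
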